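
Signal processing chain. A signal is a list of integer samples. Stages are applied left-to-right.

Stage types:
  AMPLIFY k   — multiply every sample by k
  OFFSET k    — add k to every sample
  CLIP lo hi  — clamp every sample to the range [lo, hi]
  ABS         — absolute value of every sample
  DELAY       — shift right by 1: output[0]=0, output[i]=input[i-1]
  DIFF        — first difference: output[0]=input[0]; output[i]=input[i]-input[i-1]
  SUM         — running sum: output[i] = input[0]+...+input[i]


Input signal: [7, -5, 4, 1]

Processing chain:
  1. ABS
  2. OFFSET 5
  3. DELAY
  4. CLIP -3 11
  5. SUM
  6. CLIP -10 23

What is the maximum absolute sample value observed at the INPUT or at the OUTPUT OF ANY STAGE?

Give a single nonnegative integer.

Answer: 30

Derivation:
Input: [7, -5, 4, 1] (max |s|=7)
Stage 1 (ABS): |7|=7, |-5|=5, |4|=4, |1|=1 -> [7, 5, 4, 1] (max |s|=7)
Stage 2 (OFFSET 5): 7+5=12, 5+5=10, 4+5=9, 1+5=6 -> [12, 10, 9, 6] (max |s|=12)
Stage 3 (DELAY): [0, 12, 10, 9] = [0, 12, 10, 9] -> [0, 12, 10, 9] (max |s|=12)
Stage 4 (CLIP -3 11): clip(0,-3,11)=0, clip(12,-3,11)=11, clip(10,-3,11)=10, clip(9,-3,11)=9 -> [0, 11, 10, 9] (max |s|=11)
Stage 5 (SUM): sum[0..0]=0, sum[0..1]=11, sum[0..2]=21, sum[0..3]=30 -> [0, 11, 21, 30] (max |s|=30)
Stage 6 (CLIP -10 23): clip(0,-10,23)=0, clip(11,-10,23)=11, clip(21,-10,23)=21, clip(30,-10,23)=23 -> [0, 11, 21, 23] (max |s|=23)
Overall max amplitude: 30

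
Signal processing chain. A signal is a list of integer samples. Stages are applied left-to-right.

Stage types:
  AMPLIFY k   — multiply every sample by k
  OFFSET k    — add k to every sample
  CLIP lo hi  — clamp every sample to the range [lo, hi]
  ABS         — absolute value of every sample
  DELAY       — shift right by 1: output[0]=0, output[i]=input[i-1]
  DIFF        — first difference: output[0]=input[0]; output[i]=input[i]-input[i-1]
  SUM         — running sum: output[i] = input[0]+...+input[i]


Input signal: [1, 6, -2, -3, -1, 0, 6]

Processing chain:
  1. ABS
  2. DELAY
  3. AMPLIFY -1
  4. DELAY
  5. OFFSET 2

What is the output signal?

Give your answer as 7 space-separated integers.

Answer: 2 2 1 -4 0 -1 1

Derivation:
Input: [1, 6, -2, -3, -1, 0, 6]
Stage 1 (ABS): |1|=1, |6|=6, |-2|=2, |-3|=3, |-1|=1, |0|=0, |6|=6 -> [1, 6, 2, 3, 1, 0, 6]
Stage 2 (DELAY): [0, 1, 6, 2, 3, 1, 0] = [0, 1, 6, 2, 3, 1, 0] -> [0, 1, 6, 2, 3, 1, 0]
Stage 3 (AMPLIFY -1): 0*-1=0, 1*-1=-1, 6*-1=-6, 2*-1=-2, 3*-1=-3, 1*-1=-1, 0*-1=0 -> [0, -1, -6, -2, -3, -1, 0]
Stage 4 (DELAY): [0, 0, -1, -6, -2, -3, -1] = [0, 0, -1, -6, -2, -3, -1] -> [0, 0, -1, -6, -2, -3, -1]
Stage 5 (OFFSET 2): 0+2=2, 0+2=2, -1+2=1, -6+2=-4, -2+2=0, -3+2=-1, -1+2=1 -> [2, 2, 1, -4, 0, -1, 1]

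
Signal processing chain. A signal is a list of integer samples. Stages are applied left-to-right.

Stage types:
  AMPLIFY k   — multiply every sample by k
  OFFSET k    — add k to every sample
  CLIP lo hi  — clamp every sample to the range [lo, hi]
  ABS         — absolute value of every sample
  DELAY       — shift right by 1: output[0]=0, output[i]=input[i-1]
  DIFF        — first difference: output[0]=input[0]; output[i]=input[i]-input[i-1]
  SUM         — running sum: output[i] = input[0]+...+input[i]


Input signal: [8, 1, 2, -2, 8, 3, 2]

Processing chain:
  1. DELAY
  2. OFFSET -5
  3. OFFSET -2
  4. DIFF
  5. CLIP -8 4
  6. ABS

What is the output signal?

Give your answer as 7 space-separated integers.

Input: [8, 1, 2, -2, 8, 3, 2]
Stage 1 (DELAY): [0, 8, 1, 2, -2, 8, 3] = [0, 8, 1, 2, -2, 8, 3] -> [0, 8, 1, 2, -2, 8, 3]
Stage 2 (OFFSET -5): 0+-5=-5, 8+-5=3, 1+-5=-4, 2+-5=-3, -2+-5=-7, 8+-5=3, 3+-5=-2 -> [-5, 3, -4, -3, -7, 3, -2]
Stage 3 (OFFSET -2): -5+-2=-7, 3+-2=1, -4+-2=-6, -3+-2=-5, -7+-2=-9, 3+-2=1, -2+-2=-4 -> [-7, 1, -6, -5, -9, 1, -4]
Stage 4 (DIFF): s[0]=-7, 1--7=8, -6-1=-7, -5--6=1, -9--5=-4, 1--9=10, -4-1=-5 -> [-7, 8, -7, 1, -4, 10, -5]
Stage 5 (CLIP -8 4): clip(-7,-8,4)=-7, clip(8,-8,4)=4, clip(-7,-8,4)=-7, clip(1,-8,4)=1, clip(-4,-8,4)=-4, clip(10,-8,4)=4, clip(-5,-8,4)=-5 -> [-7, 4, -7, 1, -4, 4, -5]
Stage 6 (ABS): |-7|=7, |4|=4, |-7|=7, |1|=1, |-4|=4, |4|=4, |-5|=5 -> [7, 4, 7, 1, 4, 4, 5]

Answer: 7 4 7 1 4 4 5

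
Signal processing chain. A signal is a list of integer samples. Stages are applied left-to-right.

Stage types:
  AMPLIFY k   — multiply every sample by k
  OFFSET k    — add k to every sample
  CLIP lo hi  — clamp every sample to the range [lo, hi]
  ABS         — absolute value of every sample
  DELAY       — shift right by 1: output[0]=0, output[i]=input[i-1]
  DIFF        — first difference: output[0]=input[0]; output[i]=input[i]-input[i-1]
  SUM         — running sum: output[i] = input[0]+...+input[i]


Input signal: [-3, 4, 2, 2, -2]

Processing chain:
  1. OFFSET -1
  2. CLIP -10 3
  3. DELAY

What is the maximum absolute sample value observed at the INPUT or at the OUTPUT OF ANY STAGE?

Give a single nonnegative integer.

Input: [-3, 4, 2, 2, -2] (max |s|=4)
Stage 1 (OFFSET -1): -3+-1=-4, 4+-1=3, 2+-1=1, 2+-1=1, -2+-1=-3 -> [-4, 3, 1, 1, -3] (max |s|=4)
Stage 2 (CLIP -10 3): clip(-4,-10,3)=-4, clip(3,-10,3)=3, clip(1,-10,3)=1, clip(1,-10,3)=1, clip(-3,-10,3)=-3 -> [-4, 3, 1, 1, -3] (max |s|=4)
Stage 3 (DELAY): [0, -4, 3, 1, 1] = [0, -4, 3, 1, 1] -> [0, -4, 3, 1, 1] (max |s|=4)
Overall max amplitude: 4

Answer: 4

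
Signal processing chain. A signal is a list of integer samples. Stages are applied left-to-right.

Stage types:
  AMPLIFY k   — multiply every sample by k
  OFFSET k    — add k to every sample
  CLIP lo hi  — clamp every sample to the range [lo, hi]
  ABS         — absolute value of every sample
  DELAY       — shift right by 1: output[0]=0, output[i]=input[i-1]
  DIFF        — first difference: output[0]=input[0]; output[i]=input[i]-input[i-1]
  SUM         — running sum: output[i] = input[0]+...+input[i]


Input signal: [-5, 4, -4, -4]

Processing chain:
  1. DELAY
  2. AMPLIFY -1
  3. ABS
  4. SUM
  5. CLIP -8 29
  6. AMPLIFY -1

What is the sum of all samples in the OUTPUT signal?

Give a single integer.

Answer: -27

Derivation:
Input: [-5, 4, -4, -4]
Stage 1 (DELAY): [0, -5, 4, -4] = [0, -5, 4, -4] -> [0, -5, 4, -4]
Stage 2 (AMPLIFY -1): 0*-1=0, -5*-1=5, 4*-1=-4, -4*-1=4 -> [0, 5, -4, 4]
Stage 3 (ABS): |0|=0, |5|=5, |-4|=4, |4|=4 -> [0, 5, 4, 4]
Stage 4 (SUM): sum[0..0]=0, sum[0..1]=5, sum[0..2]=9, sum[0..3]=13 -> [0, 5, 9, 13]
Stage 5 (CLIP -8 29): clip(0,-8,29)=0, clip(5,-8,29)=5, clip(9,-8,29)=9, clip(13,-8,29)=13 -> [0, 5, 9, 13]
Stage 6 (AMPLIFY -1): 0*-1=0, 5*-1=-5, 9*-1=-9, 13*-1=-13 -> [0, -5, -9, -13]
Output sum: -27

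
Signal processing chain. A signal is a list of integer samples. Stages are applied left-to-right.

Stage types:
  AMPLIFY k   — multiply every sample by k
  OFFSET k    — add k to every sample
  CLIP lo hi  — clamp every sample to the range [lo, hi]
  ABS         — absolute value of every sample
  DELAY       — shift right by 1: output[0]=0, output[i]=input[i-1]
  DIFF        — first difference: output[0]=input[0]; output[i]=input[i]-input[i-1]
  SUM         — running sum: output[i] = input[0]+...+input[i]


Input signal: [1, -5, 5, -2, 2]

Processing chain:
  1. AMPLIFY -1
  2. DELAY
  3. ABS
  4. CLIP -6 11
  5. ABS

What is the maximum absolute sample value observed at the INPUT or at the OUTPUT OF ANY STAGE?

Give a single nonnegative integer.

Input: [1, -5, 5, -2, 2] (max |s|=5)
Stage 1 (AMPLIFY -1): 1*-1=-1, -5*-1=5, 5*-1=-5, -2*-1=2, 2*-1=-2 -> [-1, 5, -5, 2, -2] (max |s|=5)
Stage 2 (DELAY): [0, -1, 5, -5, 2] = [0, -1, 5, -5, 2] -> [0, -1, 5, -5, 2] (max |s|=5)
Stage 3 (ABS): |0|=0, |-1|=1, |5|=5, |-5|=5, |2|=2 -> [0, 1, 5, 5, 2] (max |s|=5)
Stage 4 (CLIP -6 11): clip(0,-6,11)=0, clip(1,-6,11)=1, clip(5,-6,11)=5, clip(5,-6,11)=5, clip(2,-6,11)=2 -> [0, 1, 5, 5, 2] (max |s|=5)
Stage 5 (ABS): |0|=0, |1|=1, |5|=5, |5|=5, |2|=2 -> [0, 1, 5, 5, 2] (max |s|=5)
Overall max amplitude: 5

Answer: 5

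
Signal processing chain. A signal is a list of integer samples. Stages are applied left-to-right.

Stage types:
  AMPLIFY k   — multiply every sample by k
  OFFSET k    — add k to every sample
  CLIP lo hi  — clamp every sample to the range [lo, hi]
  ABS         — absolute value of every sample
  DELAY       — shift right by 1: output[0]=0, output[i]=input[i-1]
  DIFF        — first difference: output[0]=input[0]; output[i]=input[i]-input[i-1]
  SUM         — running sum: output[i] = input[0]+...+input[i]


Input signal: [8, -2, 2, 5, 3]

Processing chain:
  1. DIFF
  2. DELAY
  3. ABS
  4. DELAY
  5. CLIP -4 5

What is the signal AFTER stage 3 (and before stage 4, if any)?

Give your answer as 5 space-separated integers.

Answer: 0 8 10 4 3

Derivation:
Input: [8, -2, 2, 5, 3]
Stage 1 (DIFF): s[0]=8, -2-8=-10, 2--2=4, 5-2=3, 3-5=-2 -> [8, -10, 4, 3, -2]
Stage 2 (DELAY): [0, 8, -10, 4, 3] = [0, 8, -10, 4, 3] -> [0, 8, -10, 4, 3]
Stage 3 (ABS): |0|=0, |8|=8, |-10|=10, |4|=4, |3|=3 -> [0, 8, 10, 4, 3]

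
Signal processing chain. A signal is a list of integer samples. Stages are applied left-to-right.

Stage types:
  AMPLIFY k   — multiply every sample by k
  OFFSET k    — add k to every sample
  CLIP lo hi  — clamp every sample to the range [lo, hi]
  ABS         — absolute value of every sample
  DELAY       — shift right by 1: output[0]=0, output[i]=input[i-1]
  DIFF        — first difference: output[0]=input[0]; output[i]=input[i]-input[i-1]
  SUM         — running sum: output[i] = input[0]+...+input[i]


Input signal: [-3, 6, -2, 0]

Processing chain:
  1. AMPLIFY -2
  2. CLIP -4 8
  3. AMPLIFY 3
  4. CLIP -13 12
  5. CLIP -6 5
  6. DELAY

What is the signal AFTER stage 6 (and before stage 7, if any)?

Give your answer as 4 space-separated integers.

Answer: 0 5 -6 5

Derivation:
Input: [-3, 6, -2, 0]
Stage 1 (AMPLIFY -2): -3*-2=6, 6*-2=-12, -2*-2=4, 0*-2=0 -> [6, -12, 4, 0]
Stage 2 (CLIP -4 8): clip(6,-4,8)=6, clip(-12,-4,8)=-4, clip(4,-4,8)=4, clip(0,-4,8)=0 -> [6, -4, 4, 0]
Stage 3 (AMPLIFY 3): 6*3=18, -4*3=-12, 4*3=12, 0*3=0 -> [18, -12, 12, 0]
Stage 4 (CLIP -13 12): clip(18,-13,12)=12, clip(-12,-13,12)=-12, clip(12,-13,12)=12, clip(0,-13,12)=0 -> [12, -12, 12, 0]
Stage 5 (CLIP -6 5): clip(12,-6,5)=5, clip(-12,-6,5)=-6, clip(12,-6,5)=5, clip(0,-6,5)=0 -> [5, -6, 5, 0]
Stage 6 (DELAY): [0, 5, -6, 5] = [0, 5, -6, 5] -> [0, 5, -6, 5]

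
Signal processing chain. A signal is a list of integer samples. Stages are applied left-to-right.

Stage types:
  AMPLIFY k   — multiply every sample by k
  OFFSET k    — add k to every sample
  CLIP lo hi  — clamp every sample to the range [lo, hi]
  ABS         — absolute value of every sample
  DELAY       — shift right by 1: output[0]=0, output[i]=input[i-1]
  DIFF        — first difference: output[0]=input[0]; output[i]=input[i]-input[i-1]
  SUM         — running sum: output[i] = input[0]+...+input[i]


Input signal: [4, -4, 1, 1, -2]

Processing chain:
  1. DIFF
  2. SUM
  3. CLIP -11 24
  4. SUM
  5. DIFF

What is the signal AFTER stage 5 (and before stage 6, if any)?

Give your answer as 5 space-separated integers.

Answer: 4 -4 1 1 -2

Derivation:
Input: [4, -4, 1, 1, -2]
Stage 1 (DIFF): s[0]=4, -4-4=-8, 1--4=5, 1-1=0, -2-1=-3 -> [4, -8, 5, 0, -3]
Stage 2 (SUM): sum[0..0]=4, sum[0..1]=-4, sum[0..2]=1, sum[0..3]=1, sum[0..4]=-2 -> [4, -4, 1, 1, -2]
Stage 3 (CLIP -11 24): clip(4,-11,24)=4, clip(-4,-11,24)=-4, clip(1,-11,24)=1, clip(1,-11,24)=1, clip(-2,-11,24)=-2 -> [4, -4, 1, 1, -2]
Stage 4 (SUM): sum[0..0]=4, sum[0..1]=0, sum[0..2]=1, sum[0..3]=2, sum[0..4]=0 -> [4, 0, 1, 2, 0]
Stage 5 (DIFF): s[0]=4, 0-4=-4, 1-0=1, 2-1=1, 0-2=-2 -> [4, -4, 1, 1, -2]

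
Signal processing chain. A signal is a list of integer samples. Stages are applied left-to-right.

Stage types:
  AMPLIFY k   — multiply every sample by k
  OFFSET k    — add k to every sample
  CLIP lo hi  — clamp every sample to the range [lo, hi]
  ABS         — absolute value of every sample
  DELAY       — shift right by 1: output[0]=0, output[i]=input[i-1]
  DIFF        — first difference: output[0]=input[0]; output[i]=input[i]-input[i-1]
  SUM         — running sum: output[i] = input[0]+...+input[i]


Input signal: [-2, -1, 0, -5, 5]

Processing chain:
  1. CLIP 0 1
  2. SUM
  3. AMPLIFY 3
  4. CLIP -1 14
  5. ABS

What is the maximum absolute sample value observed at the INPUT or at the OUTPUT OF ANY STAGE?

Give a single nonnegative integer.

Input: [-2, -1, 0, -5, 5] (max |s|=5)
Stage 1 (CLIP 0 1): clip(-2,0,1)=0, clip(-1,0,1)=0, clip(0,0,1)=0, clip(-5,0,1)=0, clip(5,0,1)=1 -> [0, 0, 0, 0, 1] (max |s|=1)
Stage 2 (SUM): sum[0..0]=0, sum[0..1]=0, sum[0..2]=0, sum[0..3]=0, sum[0..4]=1 -> [0, 0, 0, 0, 1] (max |s|=1)
Stage 3 (AMPLIFY 3): 0*3=0, 0*3=0, 0*3=0, 0*3=0, 1*3=3 -> [0, 0, 0, 0, 3] (max |s|=3)
Stage 4 (CLIP -1 14): clip(0,-1,14)=0, clip(0,-1,14)=0, clip(0,-1,14)=0, clip(0,-1,14)=0, clip(3,-1,14)=3 -> [0, 0, 0, 0, 3] (max |s|=3)
Stage 5 (ABS): |0|=0, |0|=0, |0|=0, |0|=0, |3|=3 -> [0, 0, 0, 0, 3] (max |s|=3)
Overall max amplitude: 5

Answer: 5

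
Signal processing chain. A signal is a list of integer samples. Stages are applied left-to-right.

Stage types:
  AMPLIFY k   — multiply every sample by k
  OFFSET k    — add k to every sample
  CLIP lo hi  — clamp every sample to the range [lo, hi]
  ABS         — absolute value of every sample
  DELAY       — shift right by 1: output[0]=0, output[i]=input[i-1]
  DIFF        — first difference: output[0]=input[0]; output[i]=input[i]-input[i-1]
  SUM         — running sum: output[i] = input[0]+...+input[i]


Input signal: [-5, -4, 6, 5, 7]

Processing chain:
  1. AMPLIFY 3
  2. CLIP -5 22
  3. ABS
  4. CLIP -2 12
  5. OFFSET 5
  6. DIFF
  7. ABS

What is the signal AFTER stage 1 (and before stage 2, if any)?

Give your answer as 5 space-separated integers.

Answer: -15 -12 18 15 21

Derivation:
Input: [-5, -4, 6, 5, 7]
Stage 1 (AMPLIFY 3): -5*3=-15, -4*3=-12, 6*3=18, 5*3=15, 7*3=21 -> [-15, -12, 18, 15, 21]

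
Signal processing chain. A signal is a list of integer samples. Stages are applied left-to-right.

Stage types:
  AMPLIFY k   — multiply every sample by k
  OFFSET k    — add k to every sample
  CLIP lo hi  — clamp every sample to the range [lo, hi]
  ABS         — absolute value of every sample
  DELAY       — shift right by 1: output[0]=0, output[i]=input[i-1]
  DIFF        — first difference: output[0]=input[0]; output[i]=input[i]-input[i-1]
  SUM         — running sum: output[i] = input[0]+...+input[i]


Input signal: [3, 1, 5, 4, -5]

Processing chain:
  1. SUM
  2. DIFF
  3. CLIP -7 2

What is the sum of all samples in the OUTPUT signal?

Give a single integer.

Answer: 2

Derivation:
Input: [3, 1, 5, 4, -5]
Stage 1 (SUM): sum[0..0]=3, sum[0..1]=4, sum[0..2]=9, sum[0..3]=13, sum[0..4]=8 -> [3, 4, 9, 13, 8]
Stage 2 (DIFF): s[0]=3, 4-3=1, 9-4=5, 13-9=4, 8-13=-5 -> [3, 1, 5, 4, -5]
Stage 3 (CLIP -7 2): clip(3,-7,2)=2, clip(1,-7,2)=1, clip(5,-7,2)=2, clip(4,-7,2)=2, clip(-5,-7,2)=-5 -> [2, 1, 2, 2, -5]
Output sum: 2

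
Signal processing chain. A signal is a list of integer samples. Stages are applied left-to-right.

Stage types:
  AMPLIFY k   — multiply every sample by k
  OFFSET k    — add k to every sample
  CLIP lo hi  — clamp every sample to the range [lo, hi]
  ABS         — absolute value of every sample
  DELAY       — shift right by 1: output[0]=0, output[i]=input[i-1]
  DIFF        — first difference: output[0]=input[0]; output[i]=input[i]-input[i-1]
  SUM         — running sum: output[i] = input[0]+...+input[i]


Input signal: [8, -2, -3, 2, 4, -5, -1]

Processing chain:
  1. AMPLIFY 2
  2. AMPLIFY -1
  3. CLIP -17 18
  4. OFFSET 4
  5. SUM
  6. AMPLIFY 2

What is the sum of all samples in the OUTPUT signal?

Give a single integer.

Answer: 72

Derivation:
Input: [8, -2, -3, 2, 4, -5, -1]
Stage 1 (AMPLIFY 2): 8*2=16, -2*2=-4, -3*2=-6, 2*2=4, 4*2=8, -5*2=-10, -1*2=-2 -> [16, -4, -6, 4, 8, -10, -2]
Stage 2 (AMPLIFY -1): 16*-1=-16, -4*-1=4, -6*-1=6, 4*-1=-4, 8*-1=-8, -10*-1=10, -2*-1=2 -> [-16, 4, 6, -4, -8, 10, 2]
Stage 3 (CLIP -17 18): clip(-16,-17,18)=-16, clip(4,-17,18)=4, clip(6,-17,18)=6, clip(-4,-17,18)=-4, clip(-8,-17,18)=-8, clip(10,-17,18)=10, clip(2,-17,18)=2 -> [-16, 4, 6, -4, -8, 10, 2]
Stage 4 (OFFSET 4): -16+4=-12, 4+4=8, 6+4=10, -4+4=0, -8+4=-4, 10+4=14, 2+4=6 -> [-12, 8, 10, 0, -4, 14, 6]
Stage 5 (SUM): sum[0..0]=-12, sum[0..1]=-4, sum[0..2]=6, sum[0..3]=6, sum[0..4]=2, sum[0..5]=16, sum[0..6]=22 -> [-12, -4, 6, 6, 2, 16, 22]
Stage 6 (AMPLIFY 2): -12*2=-24, -4*2=-8, 6*2=12, 6*2=12, 2*2=4, 16*2=32, 22*2=44 -> [-24, -8, 12, 12, 4, 32, 44]
Output sum: 72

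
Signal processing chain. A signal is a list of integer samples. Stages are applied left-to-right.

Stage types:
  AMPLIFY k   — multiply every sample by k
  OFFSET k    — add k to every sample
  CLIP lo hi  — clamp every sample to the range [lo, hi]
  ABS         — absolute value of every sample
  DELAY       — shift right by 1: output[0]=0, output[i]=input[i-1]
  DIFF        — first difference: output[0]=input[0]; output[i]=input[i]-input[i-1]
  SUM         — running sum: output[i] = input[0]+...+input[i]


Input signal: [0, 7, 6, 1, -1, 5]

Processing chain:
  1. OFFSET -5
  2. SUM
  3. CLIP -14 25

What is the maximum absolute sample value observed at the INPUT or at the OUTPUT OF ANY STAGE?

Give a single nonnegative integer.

Input: [0, 7, 6, 1, -1, 5] (max |s|=7)
Stage 1 (OFFSET -5): 0+-5=-5, 7+-5=2, 6+-5=1, 1+-5=-4, -1+-5=-6, 5+-5=0 -> [-5, 2, 1, -4, -6, 0] (max |s|=6)
Stage 2 (SUM): sum[0..0]=-5, sum[0..1]=-3, sum[0..2]=-2, sum[0..3]=-6, sum[0..4]=-12, sum[0..5]=-12 -> [-5, -3, -2, -6, -12, -12] (max |s|=12)
Stage 3 (CLIP -14 25): clip(-5,-14,25)=-5, clip(-3,-14,25)=-3, clip(-2,-14,25)=-2, clip(-6,-14,25)=-6, clip(-12,-14,25)=-12, clip(-12,-14,25)=-12 -> [-5, -3, -2, -6, -12, -12] (max |s|=12)
Overall max amplitude: 12

Answer: 12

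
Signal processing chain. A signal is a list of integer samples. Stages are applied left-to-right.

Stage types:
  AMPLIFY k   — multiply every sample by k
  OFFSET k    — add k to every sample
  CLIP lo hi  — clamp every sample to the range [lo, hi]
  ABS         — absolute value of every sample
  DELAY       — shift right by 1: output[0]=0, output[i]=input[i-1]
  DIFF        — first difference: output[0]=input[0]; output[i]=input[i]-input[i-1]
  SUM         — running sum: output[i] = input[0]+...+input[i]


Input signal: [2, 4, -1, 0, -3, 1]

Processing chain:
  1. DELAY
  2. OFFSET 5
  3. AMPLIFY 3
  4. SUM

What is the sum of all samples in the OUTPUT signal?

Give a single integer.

Input: [2, 4, -1, 0, -3, 1]
Stage 1 (DELAY): [0, 2, 4, -1, 0, -3] = [0, 2, 4, -1, 0, -3] -> [0, 2, 4, -1, 0, -3]
Stage 2 (OFFSET 5): 0+5=5, 2+5=7, 4+5=9, -1+5=4, 0+5=5, -3+5=2 -> [5, 7, 9, 4, 5, 2]
Stage 3 (AMPLIFY 3): 5*3=15, 7*3=21, 9*3=27, 4*3=12, 5*3=15, 2*3=6 -> [15, 21, 27, 12, 15, 6]
Stage 4 (SUM): sum[0..0]=15, sum[0..1]=36, sum[0..2]=63, sum[0..3]=75, sum[0..4]=90, sum[0..5]=96 -> [15, 36, 63, 75, 90, 96]
Output sum: 375

Answer: 375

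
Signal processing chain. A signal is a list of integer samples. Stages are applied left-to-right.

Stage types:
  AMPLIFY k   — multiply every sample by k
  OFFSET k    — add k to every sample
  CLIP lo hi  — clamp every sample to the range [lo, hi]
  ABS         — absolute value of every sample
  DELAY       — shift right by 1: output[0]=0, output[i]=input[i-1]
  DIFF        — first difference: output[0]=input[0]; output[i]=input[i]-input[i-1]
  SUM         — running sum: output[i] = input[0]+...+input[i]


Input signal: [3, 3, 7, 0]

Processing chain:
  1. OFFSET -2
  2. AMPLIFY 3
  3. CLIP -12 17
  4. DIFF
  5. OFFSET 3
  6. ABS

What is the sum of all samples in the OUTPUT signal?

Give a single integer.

Answer: 42

Derivation:
Input: [3, 3, 7, 0]
Stage 1 (OFFSET -2): 3+-2=1, 3+-2=1, 7+-2=5, 0+-2=-2 -> [1, 1, 5, -2]
Stage 2 (AMPLIFY 3): 1*3=3, 1*3=3, 5*3=15, -2*3=-6 -> [3, 3, 15, -6]
Stage 3 (CLIP -12 17): clip(3,-12,17)=3, clip(3,-12,17)=3, clip(15,-12,17)=15, clip(-6,-12,17)=-6 -> [3, 3, 15, -6]
Stage 4 (DIFF): s[0]=3, 3-3=0, 15-3=12, -6-15=-21 -> [3, 0, 12, -21]
Stage 5 (OFFSET 3): 3+3=6, 0+3=3, 12+3=15, -21+3=-18 -> [6, 3, 15, -18]
Stage 6 (ABS): |6|=6, |3|=3, |15|=15, |-18|=18 -> [6, 3, 15, 18]
Output sum: 42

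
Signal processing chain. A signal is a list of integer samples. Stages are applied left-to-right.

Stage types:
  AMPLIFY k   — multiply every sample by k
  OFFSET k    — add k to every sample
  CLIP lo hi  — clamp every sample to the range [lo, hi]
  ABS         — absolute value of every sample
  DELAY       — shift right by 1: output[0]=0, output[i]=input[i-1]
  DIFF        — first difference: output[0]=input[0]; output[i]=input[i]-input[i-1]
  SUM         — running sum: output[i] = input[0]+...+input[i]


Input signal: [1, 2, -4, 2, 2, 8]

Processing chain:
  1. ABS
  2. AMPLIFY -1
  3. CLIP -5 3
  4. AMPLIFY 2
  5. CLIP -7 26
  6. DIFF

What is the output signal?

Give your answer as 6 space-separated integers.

Input: [1, 2, -4, 2, 2, 8]
Stage 1 (ABS): |1|=1, |2|=2, |-4|=4, |2|=2, |2|=2, |8|=8 -> [1, 2, 4, 2, 2, 8]
Stage 2 (AMPLIFY -1): 1*-1=-1, 2*-1=-2, 4*-1=-4, 2*-1=-2, 2*-1=-2, 8*-1=-8 -> [-1, -2, -4, -2, -2, -8]
Stage 3 (CLIP -5 3): clip(-1,-5,3)=-1, clip(-2,-5,3)=-2, clip(-4,-5,3)=-4, clip(-2,-5,3)=-2, clip(-2,-5,3)=-2, clip(-8,-5,3)=-5 -> [-1, -2, -4, -2, -2, -5]
Stage 4 (AMPLIFY 2): -1*2=-2, -2*2=-4, -4*2=-8, -2*2=-4, -2*2=-4, -5*2=-10 -> [-2, -4, -8, -4, -4, -10]
Stage 5 (CLIP -7 26): clip(-2,-7,26)=-2, clip(-4,-7,26)=-4, clip(-8,-7,26)=-7, clip(-4,-7,26)=-4, clip(-4,-7,26)=-4, clip(-10,-7,26)=-7 -> [-2, -4, -7, -4, -4, -7]
Stage 6 (DIFF): s[0]=-2, -4--2=-2, -7--4=-3, -4--7=3, -4--4=0, -7--4=-3 -> [-2, -2, -3, 3, 0, -3]

Answer: -2 -2 -3 3 0 -3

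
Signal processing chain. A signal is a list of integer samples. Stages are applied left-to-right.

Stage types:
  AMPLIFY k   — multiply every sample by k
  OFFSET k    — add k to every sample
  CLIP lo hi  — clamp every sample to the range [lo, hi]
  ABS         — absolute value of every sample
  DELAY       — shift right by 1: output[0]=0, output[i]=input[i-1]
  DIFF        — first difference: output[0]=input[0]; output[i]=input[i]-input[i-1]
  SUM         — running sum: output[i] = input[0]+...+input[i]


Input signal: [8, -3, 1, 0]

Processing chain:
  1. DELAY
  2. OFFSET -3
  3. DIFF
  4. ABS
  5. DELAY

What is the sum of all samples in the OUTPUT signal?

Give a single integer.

Answer: 22

Derivation:
Input: [8, -3, 1, 0]
Stage 1 (DELAY): [0, 8, -3, 1] = [0, 8, -3, 1] -> [0, 8, -3, 1]
Stage 2 (OFFSET -3): 0+-3=-3, 8+-3=5, -3+-3=-6, 1+-3=-2 -> [-3, 5, -6, -2]
Stage 3 (DIFF): s[0]=-3, 5--3=8, -6-5=-11, -2--6=4 -> [-3, 8, -11, 4]
Stage 4 (ABS): |-3|=3, |8|=8, |-11|=11, |4|=4 -> [3, 8, 11, 4]
Stage 5 (DELAY): [0, 3, 8, 11] = [0, 3, 8, 11] -> [0, 3, 8, 11]
Output sum: 22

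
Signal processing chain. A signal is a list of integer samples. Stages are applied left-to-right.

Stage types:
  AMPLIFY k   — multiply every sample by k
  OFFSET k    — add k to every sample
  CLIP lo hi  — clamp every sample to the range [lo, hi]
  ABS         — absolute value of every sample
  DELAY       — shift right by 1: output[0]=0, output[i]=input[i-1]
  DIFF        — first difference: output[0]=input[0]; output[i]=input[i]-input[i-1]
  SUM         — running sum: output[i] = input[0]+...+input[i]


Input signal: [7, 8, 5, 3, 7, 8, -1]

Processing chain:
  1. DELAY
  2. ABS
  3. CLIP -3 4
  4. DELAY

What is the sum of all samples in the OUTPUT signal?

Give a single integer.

Answer: 19

Derivation:
Input: [7, 8, 5, 3, 7, 8, -1]
Stage 1 (DELAY): [0, 7, 8, 5, 3, 7, 8] = [0, 7, 8, 5, 3, 7, 8] -> [0, 7, 8, 5, 3, 7, 8]
Stage 2 (ABS): |0|=0, |7|=7, |8|=8, |5|=5, |3|=3, |7|=7, |8|=8 -> [0, 7, 8, 5, 3, 7, 8]
Stage 3 (CLIP -3 4): clip(0,-3,4)=0, clip(7,-3,4)=4, clip(8,-3,4)=4, clip(5,-3,4)=4, clip(3,-3,4)=3, clip(7,-3,4)=4, clip(8,-3,4)=4 -> [0, 4, 4, 4, 3, 4, 4]
Stage 4 (DELAY): [0, 0, 4, 4, 4, 3, 4] = [0, 0, 4, 4, 4, 3, 4] -> [0, 0, 4, 4, 4, 3, 4]
Output sum: 19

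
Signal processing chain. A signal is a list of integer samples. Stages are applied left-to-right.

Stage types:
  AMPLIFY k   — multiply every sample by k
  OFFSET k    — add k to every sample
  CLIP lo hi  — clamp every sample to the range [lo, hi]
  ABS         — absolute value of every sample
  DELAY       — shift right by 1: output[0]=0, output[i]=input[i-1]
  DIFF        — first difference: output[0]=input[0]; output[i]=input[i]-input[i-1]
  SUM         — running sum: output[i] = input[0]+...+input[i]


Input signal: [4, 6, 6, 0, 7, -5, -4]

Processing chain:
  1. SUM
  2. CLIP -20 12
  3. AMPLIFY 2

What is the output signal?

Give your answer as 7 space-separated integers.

Answer: 8 20 24 24 24 24 24

Derivation:
Input: [4, 6, 6, 0, 7, -5, -4]
Stage 1 (SUM): sum[0..0]=4, sum[0..1]=10, sum[0..2]=16, sum[0..3]=16, sum[0..4]=23, sum[0..5]=18, sum[0..6]=14 -> [4, 10, 16, 16, 23, 18, 14]
Stage 2 (CLIP -20 12): clip(4,-20,12)=4, clip(10,-20,12)=10, clip(16,-20,12)=12, clip(16,-20,12)=12, clip(23,-20,12)=12, clip(18,-20,12)=12, clip(14,-20,12)=12 -> [4, 10, 12, 12, 12, 12, 12]
Stage 3 (AMPLIFY 2): 4*2=8, 10*2=20, 12*2=24, 12*2=24, 12*2=24, 12*2=24, 12*2=24 -> [8, 20, 24, 24, 24, 24, 24]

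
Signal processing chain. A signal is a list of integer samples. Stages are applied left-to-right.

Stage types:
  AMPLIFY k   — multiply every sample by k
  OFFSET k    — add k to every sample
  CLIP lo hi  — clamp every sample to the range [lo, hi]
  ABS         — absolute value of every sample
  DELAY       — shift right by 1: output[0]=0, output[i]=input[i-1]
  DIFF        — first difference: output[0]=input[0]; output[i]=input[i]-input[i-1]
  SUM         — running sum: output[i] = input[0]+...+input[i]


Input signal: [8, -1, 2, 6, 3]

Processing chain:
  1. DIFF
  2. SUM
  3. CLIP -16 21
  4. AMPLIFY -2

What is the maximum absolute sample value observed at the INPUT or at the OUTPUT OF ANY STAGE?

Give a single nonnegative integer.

Answer: 16

Derivation:
Input: [8, -1, 2, 6, 3] (max |s|=8)
Stage 1 (DIFF): s[0]=8, -1-8=-9, 2--1=3, 6-2=4, 3-6=-3 -> [8, -9, 3, 4, -3] (max |s|=9)
Stage 2 (SUM): sum[0..0]=8, sum[0..1]=-1, sum[0..2]=2, sum[0..3]=6, sum[0..4]=3 -> [8, -1, 2, 6, 3] (max |s|=8)
Stage 3 (CLIP -16 21): clip(8,-16,21)=8, clip(-1,-16,21)=-1, clip(2,-16,21)=2, clip(6,-16,21)=6, clip(3,-16,21)=3 -> [8, -1, 2, 6, 3] (max |s|=8)
Stage 4 (AMPLIFY -2): 8*-2=-16, -1*-2=2, 2*-2=-4, 6*-2=-12, 3*-2=-6 -> [-16, 2, -4, -12, -6] (max |s|=16)
Overall max amplitude: 16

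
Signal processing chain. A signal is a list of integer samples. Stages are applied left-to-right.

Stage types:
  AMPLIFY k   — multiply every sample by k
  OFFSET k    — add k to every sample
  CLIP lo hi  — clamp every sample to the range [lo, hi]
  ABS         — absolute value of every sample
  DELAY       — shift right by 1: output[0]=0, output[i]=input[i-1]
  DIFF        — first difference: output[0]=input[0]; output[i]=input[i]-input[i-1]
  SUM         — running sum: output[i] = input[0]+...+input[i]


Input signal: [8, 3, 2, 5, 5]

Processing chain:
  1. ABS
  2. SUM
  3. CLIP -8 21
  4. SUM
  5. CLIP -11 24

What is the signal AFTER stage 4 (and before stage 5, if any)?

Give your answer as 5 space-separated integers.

Answer: 8 19 32 50 71

Derivation:
Input: [8, 3, 2, 5, 5]
Stage 1 (ABS): |8|=8, |3|=3, |2|=2, |5|=5, |5|=5 -> [8, 3, 2, 5, 5]
Stage 2 (SUM): sum[0..0]=8, sum[0..1]=11, sum[0..2]=13, sum[0..3]=18, sum[0..4]=23 -> [8, 11, 13, 18, 23]
Stage 3 (CLIP -8 21): clip(8,-8,21)=8, clip(11,-8,21)=11, clip(13,-8,21)=13, clip(18,-8,21)=18, clip(23,-8,21)=21 -> [8, 11, 13, 18, 21]
Stage 4 (SUM): sum[0..0]=8, sum[0..1]=19, sum[0..2]=32, sum[0..3]=50, sum[0..4]=71 -> [8, 19, 32, 50, 71]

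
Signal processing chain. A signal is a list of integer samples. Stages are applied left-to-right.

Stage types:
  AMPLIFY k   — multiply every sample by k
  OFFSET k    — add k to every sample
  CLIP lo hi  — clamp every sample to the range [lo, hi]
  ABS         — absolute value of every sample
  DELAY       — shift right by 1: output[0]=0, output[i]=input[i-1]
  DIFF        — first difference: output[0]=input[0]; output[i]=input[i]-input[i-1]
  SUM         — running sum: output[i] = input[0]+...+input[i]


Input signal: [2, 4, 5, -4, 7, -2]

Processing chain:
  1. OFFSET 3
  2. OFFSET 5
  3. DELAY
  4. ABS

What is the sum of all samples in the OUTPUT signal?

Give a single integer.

Answer: 54

Derivation:
Input: [2, 4, 5, -4, 7, -2]
Stage 1 (OFFSET 3): 2+3=5, 4+3=7, 5+3=8, -4+3=-1, 7+3=10, -2+3=1 -> [5, 7, 8, -1, 10, 1]
Stage 2 (OFFSET 5): 5+5=10, 7+5=12, 8+5=13, -1+5=4, 10+5=15, 1+5=6 -> [10, 12, 13, 4, 15, 6]
Stage 3 (DELAY): [0, 10, 12, 13, 4, 15] = [0, 10, 12, 13, 4, 15] -> [0, 10, 12, 13, 4, 15]
Stage 4 (ABS): |0|=0, |10|=10, |12|=12, |13|=13, |4|=4, |15|=15 -> [0, 10, 12, 13, 4, 15]
Output sum: 54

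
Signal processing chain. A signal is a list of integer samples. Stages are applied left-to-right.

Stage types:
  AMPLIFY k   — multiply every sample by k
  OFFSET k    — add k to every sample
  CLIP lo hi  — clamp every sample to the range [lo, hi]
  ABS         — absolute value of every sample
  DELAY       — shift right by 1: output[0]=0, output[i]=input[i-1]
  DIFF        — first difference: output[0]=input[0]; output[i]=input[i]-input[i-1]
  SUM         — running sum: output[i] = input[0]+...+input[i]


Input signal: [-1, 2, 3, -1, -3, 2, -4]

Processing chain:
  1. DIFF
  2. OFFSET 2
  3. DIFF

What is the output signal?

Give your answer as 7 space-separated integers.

Answer: 1 4 -2 -5 2 7 -11

Derivation:
Input: [-1, 2, 3, -1, -3, 2, -4]
Stage 1 (DIFF): s[0]=-1, 2--1=3, 3-2=1, -1-3=-4, -3--1=-2, 2--3=5, -4-2=-6 -> [-1, 3, 1, -4, -2, 5, -6]
Stage 2 (OFFSET 2): -1+2=1, 3+2=5, 1+2=3, -4+2=-2, -2+2=0, 5+2=7, -6+2=-4 -> [1, 5, 3, -2, 0, 7, -4]
Stage 3 (DIFF): s[0]=1, 5-1=4, 3-5=-2, -2-3=-5, 0--2=2, 7-0=7, -4-7=-11 -> [1, 4, -2, -5, 2, 7, -11]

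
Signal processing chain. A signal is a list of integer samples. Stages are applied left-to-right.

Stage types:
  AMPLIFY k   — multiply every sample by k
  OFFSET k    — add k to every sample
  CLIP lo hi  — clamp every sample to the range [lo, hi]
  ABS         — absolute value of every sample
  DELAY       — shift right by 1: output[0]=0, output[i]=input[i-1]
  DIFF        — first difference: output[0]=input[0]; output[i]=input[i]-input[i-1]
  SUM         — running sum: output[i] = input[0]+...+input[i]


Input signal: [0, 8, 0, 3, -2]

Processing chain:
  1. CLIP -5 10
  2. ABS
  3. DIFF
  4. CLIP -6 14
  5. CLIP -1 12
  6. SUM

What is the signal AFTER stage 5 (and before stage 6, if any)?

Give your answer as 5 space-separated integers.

Answer: 0 8 -1 3 -1

Derivation:
Input: [0, 8, 0, 3, -2]
Stage 1 (CLIP -5 10): clip(0,-5,10)=0, clip(8,-5,10)=8, clip(0,-5,10)=0, clip(3,-5,10)=3, clip(-2,-5,10)=-2 -> [0, 8, 0, 3, -2]
Stage 2 (ABS): |0|=0, |8|=8, |0|=0, |3|=3, |-2|=2 -> [0, 8, 0, 3, 2]
Stage 3 (DIFF): s[0]=0, 8-0=8, 0-8=-8, 3-0=3, 2-3=-1 -> [0, 8, -8, 3, -1]
Stage 4 (CLIP -6 14): clip(0,-6,14)=0, clip(8,-6,14)=8, clip(-8,-6,14)=-6, clip(3,-6,14)=3, clip(-1,-6,14)=-1 -> [0, 8, -6, 3, -1]
Stage 5 (CLIP -1 12): clip(0,-1,12)=0, clip(8,-1,12)=8, clip(-6,-1,12)=-1, clip(3,-1,12)=3, clip(-1,-1,12)=-1 -> [0, 8, -1, 3, -1]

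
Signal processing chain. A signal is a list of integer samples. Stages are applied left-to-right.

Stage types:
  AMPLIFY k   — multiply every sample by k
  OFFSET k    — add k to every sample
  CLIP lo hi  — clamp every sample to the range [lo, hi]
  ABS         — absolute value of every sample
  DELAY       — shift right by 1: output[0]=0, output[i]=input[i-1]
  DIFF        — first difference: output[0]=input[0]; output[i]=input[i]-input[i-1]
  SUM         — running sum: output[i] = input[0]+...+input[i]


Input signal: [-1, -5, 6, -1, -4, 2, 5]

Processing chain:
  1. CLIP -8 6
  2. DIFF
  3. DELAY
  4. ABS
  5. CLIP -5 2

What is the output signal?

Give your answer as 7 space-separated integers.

Answer: 0 1 2 2 2 2 2

Derivation:
Input: [-1, -5, 6, -1, -4, 2, 5]
Stage 1 (CLIP -8 6): clip(-1,-8,6)=-1, clip(-5,-8,6)=-5, clip(6,-8,6)=6, clip(-1,-8,6)=-1, clip(-4,-8,6)=-4, clip(2,-8,6)=2, clip(5,-8,6)=5 -> [-1, -5, 6, -1, -4, 2, 5]
Stage 2 (DIFF): s[0]=-1, -5--1=-4, 6--5=11, -1-6=-7, -4--1=-3, 2--4=6, 5-2=3 -> [-1, -4, 11, -7, -3, 6, 3]
Stage 3 (DELAY): [0, -1, -4, 11, -7, -3, 6] = [0, -1, -4, 11, -7, -3, 6] -> [0, -1, -4, 11, -7, -3, 6]
Stage 4 (ABS): |0|=0, |-1|=1, |-4|=4, |11|=11, |-7|=7, |-3|=3, |6|=6 -> [0, 1, 4, 11, 7, 3, 6]
Stage 5 (CLIP -5 2): clip(0,-5,2)=0, clip(1,-5,2)=1, clip(4,-5,2)=2, clip(11,-5,2)=2, clip(7,-5,2)=2, clip(3,-5,2)=2, clip(6,-5,2)=2 -> [0, 1, 2, 2, 2, 2, 2]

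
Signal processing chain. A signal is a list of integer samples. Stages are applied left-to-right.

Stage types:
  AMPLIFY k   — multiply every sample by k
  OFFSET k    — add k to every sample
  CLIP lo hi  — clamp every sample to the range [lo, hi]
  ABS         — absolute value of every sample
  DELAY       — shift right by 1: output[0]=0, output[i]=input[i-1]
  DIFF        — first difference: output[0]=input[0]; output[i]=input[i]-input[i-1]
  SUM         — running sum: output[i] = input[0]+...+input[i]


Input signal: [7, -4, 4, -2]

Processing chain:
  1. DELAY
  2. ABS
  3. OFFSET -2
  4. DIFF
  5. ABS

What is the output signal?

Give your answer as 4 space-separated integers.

Input: [7, -4, 4, -2]
Stage 1 (DELAY): [0, 7, -4, 4] = [0, 7, -4, 4] -> [0, 7, -4, 4]
Stage 2 (ABS): |0|=0, |7|=7, |-4|=4, |4|=4 -> [0, 7, 4, 4]
Stage 3 (OFFSET -2): 0+-2=-2, 7+-2=5, 4+-2=2, 4+-2=2 -> [-2, 5, 2, 2]
Stage 4 (DIFF): s[0]=-2, 5--2=7, 2-5=-3, 2-2=0 -> [-2, 7, -3, 0]
Stage 5 (ABS): |-2|=2, |7|=7, |-3|=3, |0|=0 -> [2, 7, 3, 0]

Answer: 2 7 3 0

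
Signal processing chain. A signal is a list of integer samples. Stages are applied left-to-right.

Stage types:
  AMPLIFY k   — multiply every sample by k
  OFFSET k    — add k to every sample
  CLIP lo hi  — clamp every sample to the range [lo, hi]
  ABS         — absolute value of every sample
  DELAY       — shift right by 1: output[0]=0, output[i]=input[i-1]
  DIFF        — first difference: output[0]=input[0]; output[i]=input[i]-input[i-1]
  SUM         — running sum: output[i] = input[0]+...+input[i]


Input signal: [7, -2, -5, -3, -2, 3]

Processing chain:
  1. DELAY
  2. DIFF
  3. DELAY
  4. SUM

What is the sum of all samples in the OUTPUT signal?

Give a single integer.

Input: [7, -2, -5, -3, -2, 3]
Stage 1 (DELAY): [0, 7, -2, -5, -3, -2] = [0, 7, -2, -5, -3, -2] -> [0, 7, -2, -5, -3, -2]
Stage 2 (DIFF): s[0]=0, 7-0=7, -2-7=-9, -5--2=-3, -3--5=2, -2--3=1 -> [0, 7, -9, -3, 2, 1]
Stage 3 (DELAY): [0, 0, 7, -9, -3, 2] = [0, 0, 7, -9, -3, 2] -> [0, 0, 7, -9, -3, 2]
Stage 4 (SUM): sum[0..0]=0, sum[0..1]=0, sum[0..2]=7, sum[0..3]=-2, sum[0..4]=-5, sum[0..5]=-3 -> [0, 0, 7, -2, -5, -3]
Output sum: -3

Answer: -3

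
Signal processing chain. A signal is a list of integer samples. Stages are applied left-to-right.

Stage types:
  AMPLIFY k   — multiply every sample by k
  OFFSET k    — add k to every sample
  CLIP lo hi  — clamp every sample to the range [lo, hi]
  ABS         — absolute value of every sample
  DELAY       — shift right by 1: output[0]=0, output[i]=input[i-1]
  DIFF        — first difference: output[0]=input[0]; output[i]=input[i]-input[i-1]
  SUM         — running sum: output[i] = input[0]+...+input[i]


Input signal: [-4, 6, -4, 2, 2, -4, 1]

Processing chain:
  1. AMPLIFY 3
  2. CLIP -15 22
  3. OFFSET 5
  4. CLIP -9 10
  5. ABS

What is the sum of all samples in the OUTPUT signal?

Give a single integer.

Answer: 59

Derivation:
Input: [-4, 6, -4, 2, 2, -4, 1]
Stage 1 (AMPLIFY 3): -4*3=-12, 6*3=18, -4*3=-12, 2*3=6, 2*3=6, -4*3=-12, 1*3=3 -> [-12, 18, -12, 6, 6, -12, 3]
Stage 2 (CLIP -15 22): clip(-12,-15,22)=-12, clip(18,-15,22)=18, clip(-12,-15,22)=-12, clip(6,-15,22)=6, clip(6,-15,22)=6, clip(-12,-15,22)=-12, clip(3,-15,22)=3 -> [-12, 18, -12, 6, 6, -12, 3]
Stage 3 (OFFSET 5): -12+5=-7, 18+5=23, -12+5=-7, 6+5=11, 6+5=11, -12+5=-7, 3+5=8 -> [-7, 23, -7, 11, 11, -7, 8]
Stage 4 (CLIP -9 10): clip(-7,-9,10)=-7, clip(23,-9,10)=10, clip(-7,-9,10)=-7, clip(11,-9,10)=10, clip(11,-9,10)=10, clip(-7,-9,10)=-7, clip(8,-9,10)=8 -> [-7, 10, -7, 10, 10, -7, 8]
Stage 5 (ABS): |-7|=7, |10|=10, |-7|=7, |10|=10, |10|=10, |-7|=7, |8|=8 -> [7, 10, 7, 10, 10, 7, 8]
Output sum: 59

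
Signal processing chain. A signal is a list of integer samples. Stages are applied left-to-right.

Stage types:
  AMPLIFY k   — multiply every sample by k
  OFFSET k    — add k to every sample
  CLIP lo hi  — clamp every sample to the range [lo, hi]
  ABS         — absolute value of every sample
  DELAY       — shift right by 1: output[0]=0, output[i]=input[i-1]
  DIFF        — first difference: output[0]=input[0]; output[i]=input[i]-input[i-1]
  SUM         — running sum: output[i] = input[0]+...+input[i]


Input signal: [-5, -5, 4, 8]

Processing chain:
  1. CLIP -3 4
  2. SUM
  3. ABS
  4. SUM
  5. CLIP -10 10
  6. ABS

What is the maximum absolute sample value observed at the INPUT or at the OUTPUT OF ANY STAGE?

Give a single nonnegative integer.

Answer: 13

Derivation:
Input: [-5, -5, 4, 8] (max |s|=8)
Stage 1 (CLIP -3 4): clip(-5,-3,4)=-3, clip(-5,-3,4)=-3, clip(4,-3,4)=4, clip(8,-3,4)=4 -> [-3, -3, 4, 4] (max |s|=4)
Stage 2 (SUM): sum[0..0]=-3, sum[0..1]=-6, sum[0..2]=-2, sum[0..3]=2 -> [-3, -6, -2, 2] (max |s|=6)
Stage 3 (ABS): |-3|=3, |-6|=6, |-2|=2, |2|=2 -> [3, 6, 2, 2] (max |s|=6)
Stage 4 (SUM): sum[0..0]=3, sum[0..1]=9, sum[0..2]=11, sum[0..3]=13 -> [3, 9, 11, 13] (max |s|=13)
Stage 5 (CLIP -10 10): clip(3,-10,10)=3, clip(9,-10,10)=9, clip(11,-10,10)=10, clip(13,-10,10)=10 -> [3, 9, 10, 10] (max |s|=10)
Stage 6 (ABS): |3|=3, |9|=9, |10|=10, |10|=10 -> [3, 9, 10, 10] (max |s|=10)
Overall max amplitude: 13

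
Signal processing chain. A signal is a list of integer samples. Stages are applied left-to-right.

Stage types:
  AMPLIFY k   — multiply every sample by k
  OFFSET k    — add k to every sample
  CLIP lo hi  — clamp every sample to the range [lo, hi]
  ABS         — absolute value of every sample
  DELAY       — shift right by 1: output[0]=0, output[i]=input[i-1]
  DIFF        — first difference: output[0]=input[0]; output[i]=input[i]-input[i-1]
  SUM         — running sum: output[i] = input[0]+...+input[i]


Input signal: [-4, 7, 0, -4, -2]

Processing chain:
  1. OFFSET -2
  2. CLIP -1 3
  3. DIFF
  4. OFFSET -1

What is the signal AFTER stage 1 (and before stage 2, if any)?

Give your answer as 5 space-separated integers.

Answer: -6 5 -2 -6 -4

Derivation:
Input: [-4, 7, 0, -4, -2]
Stage 1 (OFFSET -2): -4+-2=-6, 7+-2=5, 0+-2=-2, -4+-2=-6, -2+-2=-4 -> [-6, 5, -2, -6, -4]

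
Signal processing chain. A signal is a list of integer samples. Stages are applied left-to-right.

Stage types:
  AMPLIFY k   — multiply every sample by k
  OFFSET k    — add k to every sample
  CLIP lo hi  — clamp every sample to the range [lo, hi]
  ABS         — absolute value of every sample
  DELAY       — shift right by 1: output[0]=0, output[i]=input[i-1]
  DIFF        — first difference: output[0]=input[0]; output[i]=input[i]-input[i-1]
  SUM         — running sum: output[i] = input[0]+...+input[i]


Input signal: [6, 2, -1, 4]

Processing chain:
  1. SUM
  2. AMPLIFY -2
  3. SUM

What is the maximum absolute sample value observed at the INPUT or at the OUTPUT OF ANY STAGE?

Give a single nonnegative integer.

Answer: 64

Derivation:
Input: [6, 2, -1, 4] (max |s|=6)
Stage 1 (SUM): sum[0..0]=6, sum[0..1]=8, sum[0..2]=7, sum[0..3]=11 -> [6, 8, 7, 11] (max |s|=11)
Stage 2 (AMPLIFY -2): 6*-2=-12, 8*-2=-16, 7*-2=-14, 11*-2=-22 -> [-12, -16, -14, -22] (max |s|=22)
Stage 3 (SUM): sum[0..0]=-12, sum[0..1]=-28, sum[0..2]=-42, sum[0..3]=-64 -> [-12, -28, -42, -64] (max |s|=64)
Overall max amplitude: 64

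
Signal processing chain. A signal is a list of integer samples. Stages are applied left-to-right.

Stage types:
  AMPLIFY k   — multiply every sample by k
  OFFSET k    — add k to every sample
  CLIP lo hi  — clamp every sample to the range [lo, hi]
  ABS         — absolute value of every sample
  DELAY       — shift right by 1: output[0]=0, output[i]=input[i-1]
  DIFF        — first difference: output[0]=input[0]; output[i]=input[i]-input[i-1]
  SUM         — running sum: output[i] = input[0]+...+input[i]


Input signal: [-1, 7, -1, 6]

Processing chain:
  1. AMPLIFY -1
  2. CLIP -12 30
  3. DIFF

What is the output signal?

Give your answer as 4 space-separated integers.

Answer: 1 -8 8 -7

Derivation:
Input: [-1, 7, -1, 6]
Stage 1 (AMPLIFY -1): -1*-1=1, 7*-1=-7, -1*-1=1, 6*-1=-6 -> [1, -7, 1, -6]
Stage 2 (CLIP -12 30): clip(1,-12,30)=1, clip(-7,-12,30)=-7, clip(1,-12,30)=1, clip(-6,-12,30)=-6 -> [1, -7, 1, -6]
Stage 3 (DIFF): s[0]=1, -7-1=-8, 1--7=8, -6-1=-7 -> [1, -8, 8, -7]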